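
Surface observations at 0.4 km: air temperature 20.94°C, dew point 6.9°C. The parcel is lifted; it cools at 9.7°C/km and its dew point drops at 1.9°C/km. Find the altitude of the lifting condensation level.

2.2 km

T and T_d converge at 9.7 − 1.9 = 7.8°C per km
Height above start = (20.94 − 6.9) / 7.8 = 1.8 km
LCL altitude = 400 m + 1800 m = 2200 m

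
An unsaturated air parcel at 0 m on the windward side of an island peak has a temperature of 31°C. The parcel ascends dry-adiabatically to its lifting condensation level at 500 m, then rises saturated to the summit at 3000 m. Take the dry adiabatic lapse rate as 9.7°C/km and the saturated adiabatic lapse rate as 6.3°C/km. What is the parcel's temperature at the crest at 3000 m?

0–500 m, dry: Δz = 0.5 km ⇒ ΔT = -4.85°C; T = 26.15°C
500–3000 m, saturated: Δz = 2.5 km ⇒ ΔT = -15.75°C; T = 10.4°C

10.4°C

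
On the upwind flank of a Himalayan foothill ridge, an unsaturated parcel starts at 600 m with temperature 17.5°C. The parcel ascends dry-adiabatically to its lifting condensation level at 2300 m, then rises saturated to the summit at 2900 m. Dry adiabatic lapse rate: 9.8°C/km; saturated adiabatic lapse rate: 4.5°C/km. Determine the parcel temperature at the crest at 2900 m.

Dry to 2300 m: -9.8 × 1.7 km = -16.66°C, so T = 0.84°C.
Saturated to 2900 m: -4.5 × 0.6 km = -2.7°C, so T = -1.86°C.

-1.86°C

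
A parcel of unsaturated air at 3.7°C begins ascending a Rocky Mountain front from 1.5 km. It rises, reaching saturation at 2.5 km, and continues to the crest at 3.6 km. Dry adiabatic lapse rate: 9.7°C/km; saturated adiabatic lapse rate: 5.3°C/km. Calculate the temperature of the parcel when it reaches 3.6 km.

From 1500 m to 2500 m (dry): cools by 9.7 × 1 = 9.7°C, giving -6°C.
From 2500 m to 3600 m (saturated): cools by 5.3 × 1.1 = 5.83°C, giving -11.83°C.

-11.83°C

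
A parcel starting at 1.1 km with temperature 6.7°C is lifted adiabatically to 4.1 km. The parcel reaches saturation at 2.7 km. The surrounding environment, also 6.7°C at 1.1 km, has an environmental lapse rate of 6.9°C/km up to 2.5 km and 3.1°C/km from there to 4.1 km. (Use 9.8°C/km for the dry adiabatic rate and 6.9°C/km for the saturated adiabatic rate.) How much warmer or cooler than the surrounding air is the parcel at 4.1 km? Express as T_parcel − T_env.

Parcel:
  Dry to 2700 m: -9.8 × 1.6 km = -15.68°C, so T = -8.98°C.
  Saturated to 4100 m: -6.9 × 1.4 km = -9.66°C, so T = -18.64°C.
Environment:
  Environment, lower layer to 2500 m: -6.9 × 1.4 km = -9.66°C, so T = -2.96°C.
  Environment, upper layer to 4100 m: -3.1 × 1.6 km = -4.96°C, so T = -7.92°C.
T_parcel − T_env = -18.64 − (-7.92) = -10.72°C

-10.72°C (parcel cooler than environment)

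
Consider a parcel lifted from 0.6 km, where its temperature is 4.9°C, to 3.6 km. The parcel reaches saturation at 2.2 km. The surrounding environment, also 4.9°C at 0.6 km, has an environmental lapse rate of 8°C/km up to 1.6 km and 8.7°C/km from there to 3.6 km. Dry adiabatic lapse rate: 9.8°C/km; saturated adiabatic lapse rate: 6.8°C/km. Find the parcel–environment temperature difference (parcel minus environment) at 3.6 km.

+0.2°C (parcel warmer than environment)

Parcel:
  600–2200 m, dry: Δz = 1.6 km ⇒ ΔT = -15.68°C; T = -10.78°C
  2200–3600 m, saturated: Δz = 1.4 km ⇒ ΔT = -9.52°C; T = -20.3°C
Environment:
  600–1600 m, environment, lower layer: Δz = 1 km ⇒ ΔT = -8°C; T = -3.1°C
  1600–3600 m, environment, upper layer: Δz = 2 km ⇒ ΔT = -17.4°C; T = -20.5°C
T_parcel − T_env = -20.3 − (-20.5) = +0.2°C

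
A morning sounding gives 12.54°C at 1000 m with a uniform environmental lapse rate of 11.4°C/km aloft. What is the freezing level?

2100 m

Height above start = (12.54 − 0) / 11.4 = 1.1 km
Altitude = 1000 m + 1100 m = 2100 m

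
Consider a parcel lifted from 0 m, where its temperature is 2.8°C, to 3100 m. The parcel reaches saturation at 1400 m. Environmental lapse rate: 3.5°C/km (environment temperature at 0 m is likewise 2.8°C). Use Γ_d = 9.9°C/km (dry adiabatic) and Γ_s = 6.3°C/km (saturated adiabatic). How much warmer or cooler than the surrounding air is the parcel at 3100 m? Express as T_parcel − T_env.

-13.72°C (parcel cooler than environment)

Parcel:
  Dry to 1400 m: -9.9 × 1.4 km = -13.86°C, so T = -11.06°C.
  Saturated to 3100 m: -6.3 × 1.7 km = -10.71°C, so T = -21.77°C.
Environment:
  Environment to 3100 m: -3.5 × 3.1 km = -10.85°C, so T = -8.05°C.
T_parcel − T_env = -21.77 − (-8.05) = -13.72°C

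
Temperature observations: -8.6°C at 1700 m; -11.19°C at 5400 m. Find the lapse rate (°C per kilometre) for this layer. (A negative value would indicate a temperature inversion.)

Γ = −ΔT/Δz = (-8.6 − (-11.19)) / (5400 − 1700) m
  = 2.59°C / 3.7 km = 0.7°C/km

0.7°C/km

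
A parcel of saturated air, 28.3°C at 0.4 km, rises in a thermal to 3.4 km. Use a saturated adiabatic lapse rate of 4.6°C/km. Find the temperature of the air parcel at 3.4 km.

14.5°C

400 → 3400 m (saturated adiabatic, 4.6°C/km): ΔT = -4.6 × 3 = -13.8°C → T = 14.5°C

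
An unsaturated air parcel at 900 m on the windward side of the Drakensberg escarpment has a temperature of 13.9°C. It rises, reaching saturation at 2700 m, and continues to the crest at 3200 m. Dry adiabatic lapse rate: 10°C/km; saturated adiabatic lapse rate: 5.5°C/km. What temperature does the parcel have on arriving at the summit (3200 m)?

-6.85°C

Dry to 2700 m: -10 × 1.8 km = -18°C, so T = -4.1°C.
Saturated to 3200 m: -5.5 × 0.5 km = -2.75°C, so T = -6.85°C.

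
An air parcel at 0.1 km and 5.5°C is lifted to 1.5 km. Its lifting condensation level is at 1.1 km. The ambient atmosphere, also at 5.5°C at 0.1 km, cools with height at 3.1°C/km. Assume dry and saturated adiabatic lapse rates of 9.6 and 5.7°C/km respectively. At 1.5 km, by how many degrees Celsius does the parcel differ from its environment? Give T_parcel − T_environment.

Parcel:
  100–1100 m, dry: Δz = 1 km ⇒ ΔT = -9.6°C; T = -4.1°C
  1100–1500 m, saturated: Δz = 0.4 km ⇒ ΔT = -2.28°C; T = -6.38°C
Environment:
  100–1500 m, environment: Δz = 1.4 km ⇒ ΔT = -4.34°C; T = 1.16°C
T_parcel − T_env = -6.38 − 1.16 = -7.54°C

-7.54°C (parcel cooler than environment)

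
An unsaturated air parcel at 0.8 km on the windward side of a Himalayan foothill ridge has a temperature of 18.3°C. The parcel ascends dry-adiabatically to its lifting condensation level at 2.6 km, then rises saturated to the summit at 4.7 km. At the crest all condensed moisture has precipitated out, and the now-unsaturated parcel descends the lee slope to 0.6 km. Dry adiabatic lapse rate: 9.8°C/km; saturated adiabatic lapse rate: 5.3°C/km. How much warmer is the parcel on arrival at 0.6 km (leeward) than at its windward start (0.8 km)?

+11.41°C

From 800 m to 2600 m (dry): cools by 9.8 × 1.8 = 17.64°C, giving 0.66°C.
From 2600 m to 4700 m (saturated): cools by 5.3 × 2.1 = 11.13°C, giving -10.47°C.
From 4700 m to 600 m (dry descent): warms by 9.8 × 4.1 = 40.18°C, giving 29.71°C.
Net change vs windward start: 29.71 − 18.3 = +11.41°C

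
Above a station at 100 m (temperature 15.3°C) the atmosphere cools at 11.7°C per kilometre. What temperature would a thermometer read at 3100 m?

Environmental to 3100 m: -11.7 × 3 km = -35.1°C, so T = -19.8°C.

-19.8°C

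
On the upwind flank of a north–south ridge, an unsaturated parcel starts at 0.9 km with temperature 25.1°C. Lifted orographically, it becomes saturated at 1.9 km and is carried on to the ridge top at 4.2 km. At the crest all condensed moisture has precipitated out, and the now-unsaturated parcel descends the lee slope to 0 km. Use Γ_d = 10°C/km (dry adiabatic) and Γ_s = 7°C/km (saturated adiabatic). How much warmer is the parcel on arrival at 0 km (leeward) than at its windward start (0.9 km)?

+15.9°C

Dry to 1900 m: -10 × 1 km = -10°C, so T = 15.1°C.
Saturated to 4200 m: -7 × 2.3 km = -16.1°C, so T = -1°C.
Dry descent to 0 m: +10 × 4.2 km = +42°C, so T = 41°C.
Net change vs windward start: 41 − 25.1 = +15.9°C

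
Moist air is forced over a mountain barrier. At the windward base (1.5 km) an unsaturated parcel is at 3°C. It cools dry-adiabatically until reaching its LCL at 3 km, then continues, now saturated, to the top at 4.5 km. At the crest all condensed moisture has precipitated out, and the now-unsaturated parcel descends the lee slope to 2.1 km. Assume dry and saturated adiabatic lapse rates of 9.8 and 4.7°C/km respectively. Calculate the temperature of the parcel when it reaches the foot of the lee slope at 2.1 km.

4.77°C

1500–3000 m, dry: Δz = 1.5 km ⇒ ΔT = -14.7°C; T = -11.7°C
3000–4500 m, saturated: Δz = 1.5 km ⇒ ΔT = -7.05°C; T = -18.75°C
4500–2100 m, dry descent: Δz = 2.4 km ⇒ ΔT = +23.52°C; T = 4.77°C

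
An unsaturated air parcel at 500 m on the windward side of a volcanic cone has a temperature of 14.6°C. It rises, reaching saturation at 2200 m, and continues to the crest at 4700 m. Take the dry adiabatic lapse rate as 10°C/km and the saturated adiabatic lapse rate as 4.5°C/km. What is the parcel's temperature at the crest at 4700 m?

-13.65°C

Dry to 2200 m: -10 × 1.7 km = -17°C, so T = -2.4°C.
Saturated to 4700 m: -4.5 × 2.5 km = -11.25°C, so T = -13.65°C.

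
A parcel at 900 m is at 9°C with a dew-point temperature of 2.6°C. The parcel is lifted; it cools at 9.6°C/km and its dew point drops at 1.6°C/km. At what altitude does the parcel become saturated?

T and T_d converge at 9.6 − 1.6 = 8°C per km
Height above start = (9 − 2.6) / 8 = 0.8 km
LCL altitude = 900 m + 800 m = 1700 m

1700 m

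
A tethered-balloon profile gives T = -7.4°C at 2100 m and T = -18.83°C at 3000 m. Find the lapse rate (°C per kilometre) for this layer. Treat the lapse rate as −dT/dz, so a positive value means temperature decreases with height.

12.7°C/km

Γ = −ΔT/Δz = (-7.4 − (-18.83)) / (3000 − 2100) m
  = 11.43°C / 0.9 km = 12.7°C/km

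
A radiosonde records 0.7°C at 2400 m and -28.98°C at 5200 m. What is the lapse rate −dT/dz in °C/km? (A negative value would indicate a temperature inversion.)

10.6°C/km

Γ = −ΔT/Δz = (0.7 − (-28.98)) / (5200 − 2400) m
  = 29.68°C / 2.8 km = 10.6°C/km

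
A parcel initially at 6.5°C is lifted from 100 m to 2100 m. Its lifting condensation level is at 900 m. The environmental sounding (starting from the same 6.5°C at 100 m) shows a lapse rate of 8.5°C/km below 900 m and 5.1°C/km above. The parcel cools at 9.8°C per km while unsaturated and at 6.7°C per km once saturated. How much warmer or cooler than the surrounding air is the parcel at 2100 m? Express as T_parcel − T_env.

-2.96°C (parcel cooler than environment)

Parcel:
  From 100 m to 900 m (dry): cools by 9.8 × 0.8 = 7.84°C, giving -1.34°C.
  From 900 m to 2100 m (saturated): cools by 6.7 × 1.2 = 8.04°C, giving -9.38°C.
Environment:
  From 100 m to 900 m (environment, lower layer): cools by 8.5 × 0.8 = 6.8°C, giving -0.3°C.
  From 900 m to 2100 m (environment, upper layer): cools by 5.1 × 1.2 = 6.12°C, giving -6.42°C.
T_parcel − T_env = -9.38 − (-6.42) = -2.96°C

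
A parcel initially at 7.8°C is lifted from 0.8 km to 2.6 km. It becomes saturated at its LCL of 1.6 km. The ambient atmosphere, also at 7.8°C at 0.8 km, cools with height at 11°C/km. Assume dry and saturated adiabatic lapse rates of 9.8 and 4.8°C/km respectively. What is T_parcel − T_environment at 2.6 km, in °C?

+7.16°C (parcel warmer than environment)

Parcel:
  Dry to 1600 m: -9.8 × 0.8 km = -7.84°C, so T = -0.04°C.
  Saturated to 2600 m: -4.8 × 1 km = -4.8°C, so T = -4.84°C.
Environment:
  Environment to 2600 m: -11 × 1.8 km = -19.8°C, so T = -12°C.
T_parcel − T_env = -4.84 − (-12) = +7.16°C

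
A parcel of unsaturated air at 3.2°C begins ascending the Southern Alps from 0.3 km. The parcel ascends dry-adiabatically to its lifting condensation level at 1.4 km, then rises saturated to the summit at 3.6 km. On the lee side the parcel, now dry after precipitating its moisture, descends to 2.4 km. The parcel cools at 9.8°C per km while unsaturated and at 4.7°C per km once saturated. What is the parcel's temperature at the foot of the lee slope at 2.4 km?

300–1400 m, dry: Δz = 1.1 km ⇒ ΔT = -10.78°C; T = -7.58°C
1400–3600 m, saturated: Δz = 2.2 km ⇒ ΔT = -10.34°C; T = -17.92°C
3600–2400 m, dry descent: Δz = 1.2 km ⇒ ΔT = +11.76°C; T = -6.16°C

-6.16°C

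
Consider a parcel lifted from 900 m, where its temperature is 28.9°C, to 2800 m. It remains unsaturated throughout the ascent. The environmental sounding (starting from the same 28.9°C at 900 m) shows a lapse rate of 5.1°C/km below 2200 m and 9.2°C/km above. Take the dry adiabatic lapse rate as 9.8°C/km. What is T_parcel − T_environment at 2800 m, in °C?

-6.47°C (parcel cooler than environment)

Parcel:
  From 900 m to 2800 m (dry): cools by 9.8 × 1.9 = 18.62°C, giving 10.28°C.
Environment:
  From 900 m to 2200 m (environment, lower layer): cools by 5.1 × 1.3 = 6.63°C, giving 22.27°C.
  From 2200 m to 2800 m (environment, upper layer): cools by 9.2 × 0.6 = 5.52°C, giving 16.75°C.
T_parcel − T_env = 10.28 − 16.75 = -6.47°C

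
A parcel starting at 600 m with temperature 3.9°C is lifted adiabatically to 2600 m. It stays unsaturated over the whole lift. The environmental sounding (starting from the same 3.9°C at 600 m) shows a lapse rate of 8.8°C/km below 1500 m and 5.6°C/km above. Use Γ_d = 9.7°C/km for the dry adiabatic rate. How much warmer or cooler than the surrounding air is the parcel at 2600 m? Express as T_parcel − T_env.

-5.32°C (parcel cooler than environment)

Parcel:
  600–2600 m, dry: Δz = 2 km ⇒ ΔT = -19.4°C; T = -15.5°C
Environment:
  600–1500 m, environment, lower layer: Δz = 0.9 km ⇒ ΔT = -7.92°C; T = -4.02°C
  1500–2600 m, environment, upper layer: Δz = 1.1 km ⇒ ΔT = -6.16°C; T = -10.18°C
T_parcel − T_env = -15.5 − (-10.18) = -5.32°C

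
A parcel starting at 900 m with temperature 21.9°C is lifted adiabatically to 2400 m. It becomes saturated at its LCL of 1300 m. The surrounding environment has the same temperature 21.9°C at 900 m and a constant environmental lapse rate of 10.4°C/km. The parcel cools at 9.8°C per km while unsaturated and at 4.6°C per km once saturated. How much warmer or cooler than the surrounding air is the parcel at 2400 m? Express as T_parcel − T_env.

Parcel:
  900 → 1300 m (dry, 9.8°C/km): ΔT = -9.8 × 0.4 = -3.92°C → T = 17.98°C
  1300 → 2400 m (saturated, 4.6°C/km): ΔT = -4.6 × 1.1 = -5.06°C → T = 12.92°C
Environment:
  900 → 2400 m (environment, 10.4°C/km): ΔT = -10.4 × 1.5 = -15.6°C → T = 6.3°C
T_parcel − T_env = 12.92 − 6.3 = +6.62°C

+6.62°C (parcel warmer than environment)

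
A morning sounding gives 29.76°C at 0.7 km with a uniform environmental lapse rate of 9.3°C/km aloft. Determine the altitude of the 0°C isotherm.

Height above start = (29.76 − 0) / 9.3 = 3.2 km
Altitude = 700 m + 3200 m = 3900 m

3.9 km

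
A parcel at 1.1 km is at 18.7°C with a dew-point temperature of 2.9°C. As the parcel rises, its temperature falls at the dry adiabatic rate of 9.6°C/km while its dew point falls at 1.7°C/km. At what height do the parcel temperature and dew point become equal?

3.1 km

T and T_d converge at 9.6 − 1.7 = 7.9°C per km
Height above start = (18.7 − 2.9) / 7.9 = 2 km
LCL altitude = 1100 m + 2000 m = 3100 m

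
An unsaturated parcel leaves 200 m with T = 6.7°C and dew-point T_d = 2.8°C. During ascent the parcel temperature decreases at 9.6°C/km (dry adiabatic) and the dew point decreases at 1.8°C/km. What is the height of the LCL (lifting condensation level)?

T and T_d converge at 9.6 − 1.8 = 7.8°C per km
Height above start = (6.7 − 2.8) / 7.8 = 0.5 km
LCL altitude = 200 m + 500 m = 700 m

700 m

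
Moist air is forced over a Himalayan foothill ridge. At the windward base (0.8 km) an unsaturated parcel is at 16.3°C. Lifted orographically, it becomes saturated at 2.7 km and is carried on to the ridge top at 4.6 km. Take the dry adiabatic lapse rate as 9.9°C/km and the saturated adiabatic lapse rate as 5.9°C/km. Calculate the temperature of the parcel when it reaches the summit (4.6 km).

800–2700 m, dry: Δz = 1.9 km ⇒ ΔT = -18.81°C; T = -2.51°C
2700–4600 m, saturated: Δz = 1.9 km ⇒ ΔT = -11.21°C; T = -13.72°C

-13.72°C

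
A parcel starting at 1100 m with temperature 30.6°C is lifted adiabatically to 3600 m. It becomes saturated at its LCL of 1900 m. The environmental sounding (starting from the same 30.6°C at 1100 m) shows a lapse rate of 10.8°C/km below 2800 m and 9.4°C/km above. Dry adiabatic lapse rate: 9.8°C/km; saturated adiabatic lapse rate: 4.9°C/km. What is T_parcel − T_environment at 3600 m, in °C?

Parcel:
  Dry to 1900 m: -9.8 × 0.8 km = -7.84°C, so T = 22.76°C.
  Saturated to 3600 m: -4.9 × 1.7 km = -8.33°C, so T = 14.43°C.
Environment:
  Environment, lower layer to 2800 m: -10.8 × 1.7 km = -18.36°C, so T = 12.24°C.
  Environment, upper layer to 3600 m: -9.4 × 0.8 km = -7.52°C, so T = 4.72°C.
T_parcel − T_env = 14.43 − 4.72 = +9.71°C

+9.71°C (parcel warmer than environment)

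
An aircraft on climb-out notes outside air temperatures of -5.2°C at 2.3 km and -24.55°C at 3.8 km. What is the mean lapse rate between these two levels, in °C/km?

12.9°C/km

Γ = −ΔT/Δz = (-5.2 − (-24.55)) / (3800 − 2300) m
  = 19.35°C / 1.5 km = 12.9°C/km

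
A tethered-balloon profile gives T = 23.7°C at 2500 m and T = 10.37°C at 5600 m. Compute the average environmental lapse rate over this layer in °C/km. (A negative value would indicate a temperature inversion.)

4.3°C/km

Γ = −ΔT/Δz = (23.7 − 10.37) / (5600 − 2500) m
  = 13.33°C / 3.1 km = 4.3°C/km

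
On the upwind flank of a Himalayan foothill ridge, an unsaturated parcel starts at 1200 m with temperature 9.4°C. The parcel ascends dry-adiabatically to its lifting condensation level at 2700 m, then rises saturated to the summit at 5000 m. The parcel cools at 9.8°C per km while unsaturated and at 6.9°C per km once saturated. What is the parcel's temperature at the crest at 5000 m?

-21.17°C

Dry to 2700 m: -9.8 × 1.5 km = -14.7°C, so T = -5.3°C.
Saturated to 5000 m: -6.9 × 2.3 km = -15.87°C, so T = -21.17°C.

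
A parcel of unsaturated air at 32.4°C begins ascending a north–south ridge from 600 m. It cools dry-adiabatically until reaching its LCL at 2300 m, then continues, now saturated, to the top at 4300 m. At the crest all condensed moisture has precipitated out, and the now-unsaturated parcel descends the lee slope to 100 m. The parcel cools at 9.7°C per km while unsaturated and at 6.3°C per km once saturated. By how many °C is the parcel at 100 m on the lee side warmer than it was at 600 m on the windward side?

600 → 2300 m (dry, 9.7°C/km): ΔT = -9.7 × 1.7 = -16.49°C → T = 15.91°C
2300 → 4300 m (saturated, 6.3°C/km): ΔT = -6.3 × 2 = -12.6°C → T = 3.31°C
4300 → 100 m (dry descent, 9.7°C/km): ΔT = +9.7 × 4.2 = +40.74°C → T = 44.05°C
Net change vs windward start: 44.05 − 32.4 = +11.65°C

+11.65°C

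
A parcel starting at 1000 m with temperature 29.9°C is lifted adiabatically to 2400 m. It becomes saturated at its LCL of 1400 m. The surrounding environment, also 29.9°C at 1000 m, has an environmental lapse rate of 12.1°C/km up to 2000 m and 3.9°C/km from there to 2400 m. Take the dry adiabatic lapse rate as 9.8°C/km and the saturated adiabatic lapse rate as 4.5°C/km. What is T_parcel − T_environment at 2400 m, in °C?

+5.24°C (parcel warmer than environment)

Parcel:
  1000–1400 m, dry: Δz = 0.4 km ⇒ ΔT = -3.92°C; T = 25.98°C
  1400–2400 m, saturated: Δz = 1 km ⇒ ΔT = -4.5°C; T = 21.48°C
Environment:
  1000–2000 m, environment, lower layer: Δz = 1 km ⇒ ΔT = -12.1°C; T = 17.8°C
  2000–2400 m, environment, upper layer: Δz = 0.4 km ⇒ ΔT = -1.56°C; T = 16.24°C
T_parcel − T_env = 21.48 − 16.24 = +5.24°C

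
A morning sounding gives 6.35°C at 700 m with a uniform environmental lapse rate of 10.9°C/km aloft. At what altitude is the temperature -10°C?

2200 m

Height above start = (6.35 − (-10)) / 10.9 = 1.5 km
Altitude = 700 m + 1500 m = 2200 m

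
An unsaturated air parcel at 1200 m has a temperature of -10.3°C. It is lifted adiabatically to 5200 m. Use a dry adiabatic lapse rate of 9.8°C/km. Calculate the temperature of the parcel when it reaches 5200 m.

Dry adiabatic to 5200 m: -9.8 × 4 km = -39.2°C, so T = -49.5°C.

-49.5°C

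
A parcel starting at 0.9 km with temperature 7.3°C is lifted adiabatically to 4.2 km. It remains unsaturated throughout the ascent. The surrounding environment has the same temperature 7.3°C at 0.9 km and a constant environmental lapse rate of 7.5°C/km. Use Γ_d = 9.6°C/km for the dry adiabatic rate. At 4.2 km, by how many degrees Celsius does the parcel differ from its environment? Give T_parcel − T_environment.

Parcel:
  Dry to 4200 m: -9.6 × 3.3 km = -31.68°C, so T = -24.38°C.
Environment:
  Environment to 4200 m: -7.5 × 3.3 km = -24.75°C, so T = -17.45°C.
T_parcel − T_env = -24.38 − (-17.45) = -6.93°C

-6.93°C (parcel cooler than environment)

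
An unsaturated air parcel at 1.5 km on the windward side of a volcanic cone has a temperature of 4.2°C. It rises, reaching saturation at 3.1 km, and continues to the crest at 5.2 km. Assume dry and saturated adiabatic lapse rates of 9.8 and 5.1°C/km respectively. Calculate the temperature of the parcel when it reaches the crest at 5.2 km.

Dry to 3100 m: -9.8 × 1.6 km = -15.68°C, so T = -11.48°C.
Saturated to 5200 m: -5.1 × 2.1 km = -10.71°C, so T = -22.19°C.

-22.19°C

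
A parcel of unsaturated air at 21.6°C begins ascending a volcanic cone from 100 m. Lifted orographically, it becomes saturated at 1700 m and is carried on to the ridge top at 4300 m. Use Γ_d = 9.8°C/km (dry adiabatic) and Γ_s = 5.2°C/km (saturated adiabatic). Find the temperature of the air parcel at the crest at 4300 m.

Dry to 1700 m: -9.8 × 1.6 km = -15.68°C, so T = 5.92°C.
Saturated to 4300 m: -5.2 × 2.6 km = -13.52°C, so T = -7.6°C.

-7.6°C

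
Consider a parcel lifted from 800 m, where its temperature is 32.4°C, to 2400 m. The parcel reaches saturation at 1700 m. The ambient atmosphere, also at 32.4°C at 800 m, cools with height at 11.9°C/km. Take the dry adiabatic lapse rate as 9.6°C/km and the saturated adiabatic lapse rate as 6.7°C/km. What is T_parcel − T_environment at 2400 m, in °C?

Parcel:
  From 800 m to 1700 m (dry): cools by 9.6 × 0.9 = 8.64°C, giving 23.76°C.
  From 1700 m to 2400 m (saturated): cools by 6.7 × 0.7 = 4.69°C, giving 19.07°C.
Environment:
  From 800 m to 2400 m (environment): cools by 11.9 × 1.6 = 19.04°C, giving 13.36°C.
T_parcel − T_env = 19.07 − 13.36 = +5.71°C

+5.71°C (parcel warmer than environment)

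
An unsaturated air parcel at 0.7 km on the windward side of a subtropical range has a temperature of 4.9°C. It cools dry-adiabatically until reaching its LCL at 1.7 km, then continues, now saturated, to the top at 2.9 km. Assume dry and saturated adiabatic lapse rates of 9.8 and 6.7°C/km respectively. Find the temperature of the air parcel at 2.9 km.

-12.94°C

700–1700 m, dry: Δz = 1 km ⇒ ΔT = -9.8°C; T = -4.9°C
1700–2900 m, saturated: Δz = 1.2 km ⇒ ΔT = -8.04°C; T = -12.94°C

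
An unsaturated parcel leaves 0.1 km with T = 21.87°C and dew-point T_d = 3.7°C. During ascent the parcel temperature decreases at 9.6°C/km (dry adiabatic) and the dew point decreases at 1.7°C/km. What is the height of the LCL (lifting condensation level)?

T and T_d converge at 9.6 − 1.7 = 7.9°C per km
Height above start = (21.87 − 3.7) / 7.9 = 2.3 km
LCL altitude = 100 m + 2300 m = 2400 m

2.4 km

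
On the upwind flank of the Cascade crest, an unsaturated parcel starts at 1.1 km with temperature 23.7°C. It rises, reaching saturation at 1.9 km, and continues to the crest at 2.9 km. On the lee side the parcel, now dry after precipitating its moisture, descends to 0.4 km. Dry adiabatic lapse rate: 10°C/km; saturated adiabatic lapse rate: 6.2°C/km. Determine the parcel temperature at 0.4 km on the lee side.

1100–1900 m, dry: Δz = 0.8 km ⇒ ΔT = -8°C; T = 15.7°C
1900–2900 m, saturated: Δz = 1 km ⇒ ΔT = -6.2°C; T = 9.5°C
2900–400 m, dry descent: Δz = 2.5 km ⇒ ΔT = +25°C; T = 34.5°C

34.5°C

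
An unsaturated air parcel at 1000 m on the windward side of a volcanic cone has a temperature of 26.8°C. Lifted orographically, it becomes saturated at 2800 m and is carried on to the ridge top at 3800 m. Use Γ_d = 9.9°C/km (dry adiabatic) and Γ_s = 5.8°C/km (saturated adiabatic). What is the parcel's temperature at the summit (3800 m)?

3.18°C

1000 → 2800 m (dry, 9.9°C/km): ΔT = -9.9 × 1.8 = -17.82°C → T = 8.98°C
2800 → 3800 m (saturated, 5.8°C/km): ΔT = -5.8 × 1 = -5.8°C → T = 3.18°C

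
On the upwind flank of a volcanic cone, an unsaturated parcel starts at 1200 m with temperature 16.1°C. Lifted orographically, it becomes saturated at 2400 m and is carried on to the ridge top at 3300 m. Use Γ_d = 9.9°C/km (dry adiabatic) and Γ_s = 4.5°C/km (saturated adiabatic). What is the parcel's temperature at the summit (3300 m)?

0.17°C

1200 → 2400 m (dry, 9.9°C/km): ΔT = -9.9 × 1.2 = -11.88°C → T = 4.22°C
2400 → 3300 m (saturated, 4.5°C/km): ΔT = -4.5 × 0.9 = -4.05°C → T = 0.17°C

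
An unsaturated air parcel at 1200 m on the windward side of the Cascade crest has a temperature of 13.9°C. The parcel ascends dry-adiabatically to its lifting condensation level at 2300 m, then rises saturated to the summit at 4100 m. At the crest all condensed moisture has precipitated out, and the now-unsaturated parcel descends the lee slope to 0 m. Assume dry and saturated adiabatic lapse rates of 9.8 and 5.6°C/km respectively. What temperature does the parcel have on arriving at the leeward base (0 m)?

33.22°C

1200–2300 m, dry: Δz = 1.1 km ⇒ ΔT = -10.78°C; T = 3.12°C
2300–4100 m, saturated: Δz = 1.8 km ⇒ ΔT = -10.08°C; T = -6.96°C
4100–0 m, dry descent: Δz = 4.1 km ⇒ ΔT = +40.18°C; T = 33.22°C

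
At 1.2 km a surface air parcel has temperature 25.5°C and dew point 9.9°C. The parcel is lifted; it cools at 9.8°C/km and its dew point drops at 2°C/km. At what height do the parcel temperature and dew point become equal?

3.2 km

T and T_d converge at 9.8 − 2 = 7.8°C per km
Height above start = (25.5 − 9.9) / 7.8 = 2 km
LCL altitude = 1200 m + 2000 m = 3200 m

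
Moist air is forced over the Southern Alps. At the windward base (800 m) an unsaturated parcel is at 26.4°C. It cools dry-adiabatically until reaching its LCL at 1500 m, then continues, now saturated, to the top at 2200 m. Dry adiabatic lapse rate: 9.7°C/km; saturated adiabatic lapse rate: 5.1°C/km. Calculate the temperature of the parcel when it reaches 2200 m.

16.04°C

800 → 1500 m (dry, 9.7°C/km): ΔT = -9.7 × 0.7 = -6.79°C → T = 19.61°C
1500 → 2200 m (saturated, 5.1°C/km): ΔT = -5.1 × 0.7 = -3.57°C → T = 16.04°C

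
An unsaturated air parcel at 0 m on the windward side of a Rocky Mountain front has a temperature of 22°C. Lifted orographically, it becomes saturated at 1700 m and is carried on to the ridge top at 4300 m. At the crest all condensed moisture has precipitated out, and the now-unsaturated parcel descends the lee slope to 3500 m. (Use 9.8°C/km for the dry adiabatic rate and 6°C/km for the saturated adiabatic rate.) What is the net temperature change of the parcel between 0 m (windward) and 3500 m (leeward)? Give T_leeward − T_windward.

0–1700 m, dry: Δz = 1.7 km ⇒ ΔT = -16.66°C; T = 5.34°C
1700–4300 m, saturated: Δz = 2.6 km ⇒ ΔT = -15.6°C; T = -10.26°C
4300–3500 m, dry descent: Δz = 0.8 km ⇒ ΔT = +7.84°C; T = -2.42°C
Net change vs windward start: -2.42 − 22 = -24.42°C

-24.42°C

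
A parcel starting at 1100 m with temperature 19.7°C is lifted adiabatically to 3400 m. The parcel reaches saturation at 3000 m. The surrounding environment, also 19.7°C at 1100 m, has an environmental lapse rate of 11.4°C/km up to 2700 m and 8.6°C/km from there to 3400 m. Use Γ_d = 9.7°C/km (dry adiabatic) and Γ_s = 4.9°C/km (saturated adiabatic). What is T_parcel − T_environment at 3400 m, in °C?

Parcel:
  Dry to 3000 m: -9.7 × 1.9 km = -18.43°C, so T = 1.27°C.
  Saturated to 3400 m: -4.9 × 0.4 km = -1.96°C, so T = -0.69°C.
Environment:
  Environment, lower layer to 2700 m: -11.4 × 1.6 km = -18.24°C, so T = 1.46°C.
  Environment, upper layer to 3400 m: -8.6 × 0.7 km = -6.02°C, so T = -4.56°C.
T_parcel − T_env = -0.69 − (-4.56) = +3.87°C

+3.87°C (parcel warmer than environment)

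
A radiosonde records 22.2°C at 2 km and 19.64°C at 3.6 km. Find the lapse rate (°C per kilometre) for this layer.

1.6°C/km

Γ = −ΔT/Δz = (22.2 − 19.64) / (3600 − 2000) m
  = 2.56°C / 1.6 km = 1.6°C/km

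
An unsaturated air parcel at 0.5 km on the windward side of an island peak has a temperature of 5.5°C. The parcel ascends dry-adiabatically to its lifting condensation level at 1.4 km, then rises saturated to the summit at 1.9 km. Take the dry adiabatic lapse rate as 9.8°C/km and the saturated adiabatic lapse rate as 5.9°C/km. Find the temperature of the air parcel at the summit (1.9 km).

500 → 1400 m (dry, 9.8°C/km): ΔT = -9.8 × 0.9 = -8.82°C → T = -3.32°C
1400 → 1900 m (saturated, 5.9°C/km): ΔT = -5.9 × 0.5 = -2.95°C → T = -6.27°C

-6.27°C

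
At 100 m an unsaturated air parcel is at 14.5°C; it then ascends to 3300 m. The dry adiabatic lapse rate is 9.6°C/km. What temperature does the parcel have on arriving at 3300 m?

Dry adiabatic to 3300 m: -9.6 × 3.2 km = -30.72°C, so T = -16.22°C.

-16.22°C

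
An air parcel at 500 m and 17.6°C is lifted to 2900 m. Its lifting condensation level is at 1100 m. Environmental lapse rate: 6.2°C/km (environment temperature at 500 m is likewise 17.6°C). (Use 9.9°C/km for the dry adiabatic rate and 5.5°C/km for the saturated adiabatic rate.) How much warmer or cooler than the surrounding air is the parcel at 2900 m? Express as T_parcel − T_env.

Parcel:
  Dry to 1100 m: -9.9 × 0.6 km = -5.94°C, so T = 11.66°C.
  Saturated to 2900 m: -5.5 × 1.8 km = -9.9°C, so T = 1.76°C.
Environment:
  Environment to 2900 m: -6.2 × 2.4 km = -14.88°C, so T = 2.72°C.
T_parcel − T_env = 1.76 − 2.72 = -0.96°C

-0.96°C (parcel cooler than environment)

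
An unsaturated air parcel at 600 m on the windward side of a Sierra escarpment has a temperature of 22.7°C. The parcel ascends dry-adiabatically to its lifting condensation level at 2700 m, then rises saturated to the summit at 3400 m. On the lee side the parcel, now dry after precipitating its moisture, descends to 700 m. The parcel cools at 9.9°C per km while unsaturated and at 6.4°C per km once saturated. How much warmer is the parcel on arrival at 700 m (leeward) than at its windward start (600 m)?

+1.46°C

600–2700 m, dry: Δz = 2.1 km ⇒ ΔT = -20.79°C; T = 1.91°C
2700–3400 m, saturated: Δz = 0.7 km ⇒ ΔT = -4.48°C; T = -2.57°C
3400–700 m, dry descent: Δz = 2.7 km ⇒ ΔT = +26.73°C; T = 24.16°C
Net change vs windward start: 24.16 − 22.7 = +1.46°C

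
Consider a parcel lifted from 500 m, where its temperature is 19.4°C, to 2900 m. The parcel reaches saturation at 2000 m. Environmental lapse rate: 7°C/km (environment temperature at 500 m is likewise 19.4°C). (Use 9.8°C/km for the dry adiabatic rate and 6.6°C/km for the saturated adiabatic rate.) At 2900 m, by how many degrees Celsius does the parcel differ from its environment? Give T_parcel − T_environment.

-3.84°C (parcel cooler than environment)

Parcel:
  Dry to 2000 m: -9.8 × 1.5 km = -14.7°C, so T = 4.7°C.
  Saturated to 2900 m: -6.6 × 0.9 km = -5.94°C, so T = -1.24°C.
Environment:
  Environment to 2900 m: -7 × 2.4 km = -16.8°C, so T = 2.6°C.
T_parcel − T_env = -1.24 − 2.6 = -3.84°C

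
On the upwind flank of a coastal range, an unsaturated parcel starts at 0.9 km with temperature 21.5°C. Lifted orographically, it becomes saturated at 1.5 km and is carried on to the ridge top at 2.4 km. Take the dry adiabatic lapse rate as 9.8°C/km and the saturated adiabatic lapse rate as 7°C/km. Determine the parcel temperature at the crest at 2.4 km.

Dry to 1500 m: -9.8 × 0.6 km = -5.88°C, so T = 15.62°C.
Saturated to 2400 m: -7 × 0.9 km = -6.3°C, so T = 9.32°C.

9.32°C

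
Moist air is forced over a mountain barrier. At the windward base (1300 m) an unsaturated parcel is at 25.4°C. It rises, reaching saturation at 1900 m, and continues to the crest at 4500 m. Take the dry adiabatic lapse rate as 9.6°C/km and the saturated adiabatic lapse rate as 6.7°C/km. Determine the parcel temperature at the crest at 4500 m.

2.22°C

Dry to 1900 m: -9.6 × 0.6 km = -5.76°C, so T = 19.64°C.
Saturated to 4500 m: -6.7 × 2.6 km = -17.42°C, so T = 2.22°C.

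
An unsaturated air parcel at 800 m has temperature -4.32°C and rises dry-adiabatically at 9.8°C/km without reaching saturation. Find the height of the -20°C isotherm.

Height above start = (-4.32 − (-20)) / 9.8 = 1.6 km
Altitude = 800 m + 1600 m = 2400 m

2400 m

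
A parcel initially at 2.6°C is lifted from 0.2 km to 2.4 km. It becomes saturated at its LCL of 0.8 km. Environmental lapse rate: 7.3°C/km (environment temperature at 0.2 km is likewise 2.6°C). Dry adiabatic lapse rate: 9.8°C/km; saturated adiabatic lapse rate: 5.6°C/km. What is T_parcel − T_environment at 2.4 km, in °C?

Parcel:
  200 → 800 m (dry, 9.8°C/km): ΔT = -9.8 × 0.6 = -5.88°C → T = -3.28°C
  800 → 2400 m (saturated, 5.6°C/km): ΔT = -5.6 × 1.6 = -8.96°C → T = -12.24°C
Environment:
  200 → 2400 m (environment, 7.3°C/km): ΔT = -7.3 × 2.2 = -16.06°C → T = -13.46°C
T_parcel − T_env = -12.24 − (-13.46) = +1.22°C

+1.22°C (parcel warmer than environment)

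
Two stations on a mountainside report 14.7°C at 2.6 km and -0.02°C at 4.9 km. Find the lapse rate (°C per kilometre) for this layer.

Γ = −ΔT/Δz = (14.7 − (-0.02)) / (4900 − 2600) m
  = 14.72°C / 2.3 km = 6.4°C/km

6.4°C/km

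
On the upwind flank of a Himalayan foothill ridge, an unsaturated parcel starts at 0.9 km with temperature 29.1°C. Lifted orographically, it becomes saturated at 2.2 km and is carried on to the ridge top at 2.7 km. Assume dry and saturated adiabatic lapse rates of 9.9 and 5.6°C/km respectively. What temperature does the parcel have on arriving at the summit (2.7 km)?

900 → 2200 m (dry, 9.9°C/km): ΔT = -9.9 × 1.3 = -12.87°C → T = 16.23°C
2200 → 2700 m (saturated, 5.6°C/km): ΔT = -5.6 × 0.5 = -2.8°C → T = 13.43°C

13.43°C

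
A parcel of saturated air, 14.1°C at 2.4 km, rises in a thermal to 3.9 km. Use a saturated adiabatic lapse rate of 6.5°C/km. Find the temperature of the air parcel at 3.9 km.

4.35°C

Saturated adiabatic to 3900 m: -6.5 × 1.5 km = -9.75°C, so T = 4.35°C.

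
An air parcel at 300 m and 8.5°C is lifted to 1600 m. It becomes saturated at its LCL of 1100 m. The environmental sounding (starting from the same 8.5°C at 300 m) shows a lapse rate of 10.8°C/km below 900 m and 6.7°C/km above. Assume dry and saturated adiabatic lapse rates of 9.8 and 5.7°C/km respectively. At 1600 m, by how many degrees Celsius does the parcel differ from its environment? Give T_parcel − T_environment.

Parcel:
  From 300 m to 1100 m (dry): cools by 9.8 × 0.8 = 7.84°C, giving 0.66°C.
  From 1100 m to 1600 m (saturated): cools by 5.7 × 0.5 = 2.85°C, giving -2.19°C.
Environment:
  From 300 m to 900 m (environment, lower layer): cools by 10.8 × 0.6 = 6.48°C, giving 2.02°C.
  From 900 m to 1600 m (environment, upper layer): cools by 6.7 × 0.7 = 4.69°C, giving -2.67°C.
T_parcel − T_env = -2.19 − (-2.67) = +0.48°C

+0.48°C (parcel warmer than environment)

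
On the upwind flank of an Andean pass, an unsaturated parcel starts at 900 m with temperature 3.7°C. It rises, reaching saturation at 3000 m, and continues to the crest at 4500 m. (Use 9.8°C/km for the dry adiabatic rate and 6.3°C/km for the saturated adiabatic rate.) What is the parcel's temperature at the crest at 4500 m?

-26.33°C

900–3000 m, dry: Δz = 2.1 km ⇒ ΔT = -20.58°C; T = -16.88°C
3000–4500 m, saturated: Δz = 1.5 km ⇒ ΔT = -9.45°C; T = -26.33°C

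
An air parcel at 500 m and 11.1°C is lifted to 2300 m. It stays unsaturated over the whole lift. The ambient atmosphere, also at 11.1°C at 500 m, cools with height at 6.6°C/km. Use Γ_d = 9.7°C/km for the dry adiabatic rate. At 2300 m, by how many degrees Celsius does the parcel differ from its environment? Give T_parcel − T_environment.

Parcel:
  From 500 m to 2300 m (dry): cools by 9.7 × 1.8 = 17.46°C, giving -6.36°C.
Environment:
  From 500 m to 2300 m (environment): cools by 6.6 × 1.8 = 11.88°C, giving -0.78°C.
T_parcel − T_env = -6.36 − (-0.78) = -5.58°C

-5.58°C (parcel cooler than environment)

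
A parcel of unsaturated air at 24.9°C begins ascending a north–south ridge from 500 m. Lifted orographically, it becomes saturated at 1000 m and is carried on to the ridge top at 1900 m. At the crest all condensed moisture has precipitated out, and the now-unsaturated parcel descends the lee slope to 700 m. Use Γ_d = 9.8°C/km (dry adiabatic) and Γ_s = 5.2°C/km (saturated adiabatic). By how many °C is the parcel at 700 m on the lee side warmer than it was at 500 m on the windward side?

500 → 1000 m (dry, 9.8°C/km): ΔT = -9.8 × 0.5 = -4.9°C → T = 20°C
1000 → 1900 m (saturated, 5.2°C/km): ΔT = -5.2 × 0.9 = -4.68°C → T = 15.32°C
1900 → 700 m (dry descent, 9.8°C/km): ΔT = +9.8 × 1.2 = +11.76°C → T = 27.08°C
Net change vs windward start: 27.08 − 24.9 = +2.18°C

+2.18°C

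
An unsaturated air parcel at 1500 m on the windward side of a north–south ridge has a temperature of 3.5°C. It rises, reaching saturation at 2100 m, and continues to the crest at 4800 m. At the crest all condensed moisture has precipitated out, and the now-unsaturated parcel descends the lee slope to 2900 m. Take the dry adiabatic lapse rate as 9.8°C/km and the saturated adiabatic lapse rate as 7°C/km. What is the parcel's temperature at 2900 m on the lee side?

-2.66°C

1500 → 2100 m (dry, 9.8°C/km): ΔT = -9.8 × 0.6 = -5.88°C → T = -2.38°C
2100 → 4800 m (saturated, 7°C/km): ΔT = -7 × 2.7 = -18.9°C → T = -21.28°C
4800 → 2900 m (dry descent, 9.8°C/km): ΔT = +9.8 × 1.9 = +18.62°C → T = -2.66°C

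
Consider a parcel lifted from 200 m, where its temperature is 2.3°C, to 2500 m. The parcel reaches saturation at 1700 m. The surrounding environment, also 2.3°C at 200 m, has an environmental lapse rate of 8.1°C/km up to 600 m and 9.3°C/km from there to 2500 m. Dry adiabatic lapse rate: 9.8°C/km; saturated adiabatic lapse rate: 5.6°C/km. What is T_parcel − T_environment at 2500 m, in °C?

Parcel:
  200–1700 m, dry: Δz = 1.5 km ⇒ ΔT = -14.7°C; T = -12.4°C
  1700–2500 m, saturated: Δz = 0.8 km ⇒ ΔT = -4.48°C; T = -16.88°C
Environment:
  200–600 m, environment, lower layer: Δz = 0.4 km ⇒ ΔT = -3.24°C; T = -0.94°C
  600–2500 m, environment, upper layer: Δz = 1.9 km ⇒ ΔT = -17.67°C; T = -18.61°C
T_parcel − T_env = -16.88 − (-18.61) = +1.73°C

+1.73°C (parcel warmer than environment)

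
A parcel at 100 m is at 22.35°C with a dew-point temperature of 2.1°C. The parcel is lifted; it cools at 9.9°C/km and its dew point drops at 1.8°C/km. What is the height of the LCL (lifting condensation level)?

2600 m

T and T_d converge at 9.9 − 1.8 = 8.1°C per km
Height above start = (22.35 − 2.1) / 8.1 = 2.5 km
LCL altitude = 100 m + 2500 m = 2600 m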